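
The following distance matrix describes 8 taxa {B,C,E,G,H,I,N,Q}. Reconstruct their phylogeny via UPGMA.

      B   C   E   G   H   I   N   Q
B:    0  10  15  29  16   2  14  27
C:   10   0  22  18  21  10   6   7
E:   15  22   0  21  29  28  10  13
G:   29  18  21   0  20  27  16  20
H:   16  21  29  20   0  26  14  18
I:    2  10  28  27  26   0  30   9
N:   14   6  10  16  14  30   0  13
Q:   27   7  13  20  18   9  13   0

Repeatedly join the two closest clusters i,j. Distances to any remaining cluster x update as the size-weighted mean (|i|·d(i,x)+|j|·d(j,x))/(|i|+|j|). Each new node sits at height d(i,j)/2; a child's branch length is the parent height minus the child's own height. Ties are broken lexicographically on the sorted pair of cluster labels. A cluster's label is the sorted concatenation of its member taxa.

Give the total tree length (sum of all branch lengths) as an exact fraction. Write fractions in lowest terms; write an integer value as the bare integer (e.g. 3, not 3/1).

iteration 1: select B,I (d=2); attach at lengths (1, 1); label the merged cluster BI
  updated: d(BI,C)=10, d(BI,E)=43/2, d(BI,G)=28, d(BI,H)=21, d(BI,N)=22, d(BI,Q)=18
iteration 2: select C,N (d=6); attach at lengths (3, 3); label the merged cluster CN
  updated: d(BI,CN)=16, d(CN,E)=16, d(CN,G)=17, d(CN,H)=35/2, d(CN,Q)=10
iteration 3: select CN,Q (d=10); attach at lengths (2, 5); label the merged cluster CNQ
  updated: d(BI,CNQ)=50/3, d(CNQ,E)=15, d(CNQ,G)=18, d(CNQ,H)=53/3
iteration 4: select CNQ,E (d=15); attach at lengths (5/2, 15/2); label the merged cluster CENQ
  updated: d(BI,CENQ)=143/8, d(CENQ,G)=75/4, d(CENQ,H)=41/2
iteration 5: select BI,CENQ (d=143/8); attach at lengths (127/16, 23/16); label the merged cluster BCEINQ
  updated: d(BCEINQ,G)=131/6, d(BCEINQ,H)=62/3
iteration 6: select G,H (d=20); attach at lengths (10, 10); label the merged cluster GH
  updated: d(BCEINQ,GH)=85/4
iteration 7: select BCEINQ,GH (d=85/4); attach at lengths (27/16, 5/8); label the merged cluster BCEGHINQ
final tree: (((B:1,I:1):127/16,(((C:3,N:3):2,Q:5):5/2,E:15/2):23/16):27/16,(G:10,H:10):5/8)
total length: 907/16

907/16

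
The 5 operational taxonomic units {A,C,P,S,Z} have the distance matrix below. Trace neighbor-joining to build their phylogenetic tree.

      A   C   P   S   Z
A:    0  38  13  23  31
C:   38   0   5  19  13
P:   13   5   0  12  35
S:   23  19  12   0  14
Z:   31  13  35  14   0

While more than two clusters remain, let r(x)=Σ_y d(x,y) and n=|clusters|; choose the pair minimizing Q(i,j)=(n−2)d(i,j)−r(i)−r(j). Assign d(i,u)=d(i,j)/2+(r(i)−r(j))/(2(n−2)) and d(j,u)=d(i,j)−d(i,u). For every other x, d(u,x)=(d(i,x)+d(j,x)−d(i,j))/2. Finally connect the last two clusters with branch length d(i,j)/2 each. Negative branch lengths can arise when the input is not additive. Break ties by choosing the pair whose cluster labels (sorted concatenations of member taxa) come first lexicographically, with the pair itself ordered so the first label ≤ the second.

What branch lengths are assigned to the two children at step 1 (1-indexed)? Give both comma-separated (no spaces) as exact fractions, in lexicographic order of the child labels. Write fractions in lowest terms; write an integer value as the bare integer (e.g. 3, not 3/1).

79/6,-1/6

1. join A+P (d=13, Q=-131) ⇒ AP; edges |A|=79/6, |P|=-1/6
  updated: d(AP,C)=15, d(AP,S)=11, d(AP,Z)=53/2
2. join AP+S (d=11, Q=-149/2) ⇒ APS; edges |AP|=61/8, |S|=27/8
  updated: d(APS,C)=23/2, d(APS,Z)=59/4
3. join APS+C (d=23/2, Q=-157/4) ⇒ ACPS; edges |APS|=53/8, |C|=39/8
  updated: d(ACPS,Z)=65/8
4. join ACPS+Z (d=65/8) ⇒ ACPSZ; edges |ACPS|=65/16, |Z|=65/16
final tree: ((((A:79/6,P:-1/6):61/8,S:27/8):53/8,C:39/8):65/16,Z:65/16)
total length: 349/8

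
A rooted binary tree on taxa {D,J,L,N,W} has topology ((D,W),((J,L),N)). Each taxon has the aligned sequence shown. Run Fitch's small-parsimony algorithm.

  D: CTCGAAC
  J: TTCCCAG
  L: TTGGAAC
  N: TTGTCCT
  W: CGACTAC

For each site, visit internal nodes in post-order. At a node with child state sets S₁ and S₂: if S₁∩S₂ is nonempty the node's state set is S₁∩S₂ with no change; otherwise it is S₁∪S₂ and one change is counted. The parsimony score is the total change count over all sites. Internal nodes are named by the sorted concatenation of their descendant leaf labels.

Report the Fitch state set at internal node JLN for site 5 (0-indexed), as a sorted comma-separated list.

A,C

DW@0: {C} ∩ {C} = {C} (intersection, +0)
JL@0: {T} ∩ {T} = {T} (intersection, +0)
JLN@0: {T} ∩ {T} = {T} (intersection, +0)
DJLNW@0: {C} ∪ {T} = {C,T} (union, +1)
DW@1: {T} ∪ {G} = {G,T} (union, +1)
JL@1: {T} ∩ {T} = {T} (intersection, +0)
JLN@1: {T} ∩ {T} = {T} (intersection, +0)
DJLNW@1: {G,T} ∩ {T} = {T} (intersection, +0)
DW@2: {C} ∪ {A} = {A,C} (union, +1)
JL@2: {C} ∪ {G} = {C,G} (union, +1)
JLN@2: {C,G} ∩ {G} = {G} (intersection, +0)
DJLNW@2: {A,C} ∪ {G} = {A,C,G} (union, +1)
DW@3: {G} ∪ {C} = {C,G} (union, +1)
JL@3: {C} ∪ {G} = {C,G} (union, +1)
JLN@3: {C,G} ∪ {T} = {C,G,T} (union, +1)
DJLNW@3: {C,G} ∩ {C,G,T} = {C,G} (intersection, +0)
DW@4: {A} ∪ {T} = {A,T} (union, +1)
JL@4: {C} ∪ {A} = {A,C} (union, +1)
JLN@4: {A,C} ∩ {C} = {C} (intersection, +0)
DJLNW@4: {A,T} ∪ {C} = {A,C,T} (union, +1)
DW@5: {A} ∩ {A} = {A} (intersection, +0)
JL@5: {A} ∩ {A} = {A} (intersection, +0)
JLN@5: {A} ∪ {C} = {A,C} (union, +1)
DJLNW@5: {A} ∩ {A,C} = {A} (intersection, +0)
DW@6: {C} ∩ {C} = {C} (intersection, +0)
JL@6: {G} ∪ {C} = {C,G} (union, +1)
JLN@6: {C,G} ∪ {T} = {C,G,T} (union, +1)
DJLNW@6: {C} ∩ {C,G,T} = {C} (intersection, +0)
per-site changes: [1, 1, 3, 3, 3, 1, 2]; total = 14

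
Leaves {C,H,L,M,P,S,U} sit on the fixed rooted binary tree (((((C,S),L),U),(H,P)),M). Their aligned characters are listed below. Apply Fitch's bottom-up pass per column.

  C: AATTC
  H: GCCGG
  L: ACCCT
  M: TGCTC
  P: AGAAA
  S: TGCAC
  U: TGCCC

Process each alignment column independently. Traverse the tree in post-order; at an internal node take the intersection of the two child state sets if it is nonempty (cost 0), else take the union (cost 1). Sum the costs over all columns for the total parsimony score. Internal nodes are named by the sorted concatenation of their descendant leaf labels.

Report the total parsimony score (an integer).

17

site 0, node CS: C={A} ∪ S={T} → {A,T} (+1)
site 0, node CLS: CS={A,T} ∩ L={A} → {A} (+0)
site 0, node CLSU: CLS={A} ∪ U={T} → {A,T} (+1)
site 0, node HP: H={G} ∪ P={A} → {A,G} (+1)
site 0, node CHLPSU: CLSU={A,T} ∩ HP={A,G} → {A} (+0)
site 0, node CHLMPSU: CHLPSU={A} ∪ M={T} → {A,T} (+1)
site 1, node CS: C={A} ∪ S={G} → {A,G} (+1)
site 1, node CLS: CS={A,G} ∪ L={C} → {A,C,G} (+1)
site 1, node CLSU: CLS={A,C,G} ∩ U={G} → {G} (+0)
site 1, node HP: H={C} ∪ P={G} → {C,G} (+1)
site 1, node CHLPSU: CLSU={G} ∩ HP={C,G} → {G} (+0)
site 1, node CHLMPSU: CHLPSU={G} ∩ M={G} → {G} (+0)
site 2, node CS: C={T} ∪ S={C} → {C,T} (+1)
site 2, node CLS: CS={C,T} ∩ L={C} → {C} (+0)
site 2, node CLSU: CLS={C} ∩ U={C} → {C} (+0)
site 2, node HP: H={C} ∪ P={A} → {A,C} (+1)
site 2, node CHLPSU: CLSU={C} ∩ HP={A,C} → {C} (+0)
site 2, node CHLMPSU: CHLPSU={C} ∩ M={C} → {C} (+0)
site 3, node CS: C={T} ∪ S={A} → {A,T} (+1)
site 3, node CLS: CS={A,T} ∪ L={C} → {A,C,T} (+1)
site 3, node CLSU: CLS={A,C,T} ∩ U={C} → {C} (+0)
site 3, node HP: H={G} ∪ P={A} → {A,G} (+1)
site 3, node CHLPSU: CLSU={C} ∪ HP={A,G} → {A,C,G} (+1)
site 3, node CHLMPSU: CHLPSU={A,C,G} ∪ M={T} → {A,C,G,T} (+1)
site 4, node CS: C={C} ∩ S={C} → {C} (+0)
site 4, node CLS: CS={C} ∪ L={T} → {C,T} (+1)
site 4, node CLSU: CLS={C,T} ∩ U={C} → {C} (+0)
site 4, node HP: H={G} ∪ P={A} → {A,G} (+1)
site 4, node CHLPSU: CLSU={C} ∪ HP={A,G} → {A,C,G} (+1)
site 4, node CHLMPSU: CHLPSU={A,C,G} ∩ M={C} → {C} (+0)
per-site changes: [4, 3, 2, 5, 3]; total = 17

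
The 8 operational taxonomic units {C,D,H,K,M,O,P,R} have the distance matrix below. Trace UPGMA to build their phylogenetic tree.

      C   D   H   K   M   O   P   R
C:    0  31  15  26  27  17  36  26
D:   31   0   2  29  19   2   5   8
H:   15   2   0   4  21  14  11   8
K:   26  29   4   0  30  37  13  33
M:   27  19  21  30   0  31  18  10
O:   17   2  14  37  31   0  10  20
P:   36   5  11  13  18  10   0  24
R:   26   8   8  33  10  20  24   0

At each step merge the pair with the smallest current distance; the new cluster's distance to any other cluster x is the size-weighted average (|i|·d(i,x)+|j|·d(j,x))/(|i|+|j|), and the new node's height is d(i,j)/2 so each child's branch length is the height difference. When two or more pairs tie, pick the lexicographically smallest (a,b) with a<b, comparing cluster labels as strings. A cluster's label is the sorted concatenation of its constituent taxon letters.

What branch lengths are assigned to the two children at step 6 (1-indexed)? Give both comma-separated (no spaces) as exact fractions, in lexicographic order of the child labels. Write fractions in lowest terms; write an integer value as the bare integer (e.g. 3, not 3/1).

137/48,73/6

1. join D+H (d=2) ⇒ DH; edges |D|=1, |H|=1
  updated: d(C,DH)=23, d(DH,K)=33/2, d(DH,M)=20, d(DH,O)=8, d(DH,P)=8, d(DH,R)=8
2. join DH+O (d=8) ⇒ DHO; edges |DH|=3, |O|=4
  updated: d(C,DHO)=21, d(DHO,K)=70/3, d(DHO,M)=71/3, d(DHO,P)=26/3, d(DHO,R)=12
3. join DHO+P (d=26/3) ⇒ DHOP; edges |DHO|=1/3, |P|=13/3
  updated: d(C,DHOP)=99/4, d(DHOP,K)=83/4, d(DHOP,M)=89/4, d(DHOP,R)=15
4. join M+R (d=10) ⇒ MR; edges |M|=5, |R|=5
  updated: d(C,MR)=53/2, d(DHOP,MR)=149/8, d(K,MR)=63/2
5. join DHOP+MR (d=149/8) ⇒ DHMOPR; edges |DHOP|=239/48, |MR|=69/16
  updated: d(C,DHMOPR)=76/3, d(DHMOPR,K)=73/3
6. join DHMOPR+K (d=73/3) ⇒ DHKMOPR; edges |DHMOPR|=137/48, |K|=73/6
  updated: d(C,DHKMOPR)=178/7
7. join C+DHKMOPR (d=178/7) ⇒ CDHKMOPR; edges |C|=89/7, |DHKMOPR|=23/42
final tree: (C:89/7,(((((D:1,H:1):3,O:4):1/3,P:13/3):239/48,(M:5,R:5):69/16):137/48,K:73/6):23/42)
total length: 6859/112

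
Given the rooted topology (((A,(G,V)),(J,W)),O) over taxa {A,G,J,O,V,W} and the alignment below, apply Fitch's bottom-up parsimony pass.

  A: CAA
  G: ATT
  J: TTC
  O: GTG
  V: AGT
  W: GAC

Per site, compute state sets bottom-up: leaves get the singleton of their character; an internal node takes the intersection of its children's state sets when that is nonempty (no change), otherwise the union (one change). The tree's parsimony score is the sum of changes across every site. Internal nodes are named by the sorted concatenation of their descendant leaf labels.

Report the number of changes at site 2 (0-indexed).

3

site 0, node GV: G={A} ∩ V={A} → {A} (+0)
site 0, node AGV: A={C} ∪ GV={A} → {A,C} (+1)
site 0, node JW: J={T} ∪ W={G} → {G,T} (+1)
site 0, node AGJVW: AGV={A,C} ∪ JW={G,T} → {A,C,G,T} (+1)
site 0, node AGJOVW: AGJVW={A,C,G,T} ∩ O={G} → {G} (+0)
site 1, node GV: G={T} ∪ V={G} → {G,T} (+1)
site 1, node AGV: A={A} ∪ GV={G,T} → {A,G,T} (+1)
site 1, node JW: J={T} ∪ W={A} → {A,T} (+1)
site 1, node AGJVW: AGV={A,G,T} ∩ JW={A,T} → {A,T} (+0)
site 1, node AGJOVW: AGJVW={A,T} ∩ O={T} → {T} (+0)
site 2, node GV: G={T} ∩ V={T} → {T} (+0)
site 2, node AGV: A={A} ∪ GV={T} → {A,T} (+1)
site 2, node JW: J={C} ∩ W={C} → {C} (+0)
site 2, node AGJVW: AGV={A,T} ∪ JW={C} → {A,C,T} (+1)
site 2, node AGJOVW: AGJVW={A,C,T} ∪ O={G} → {A,C,G,T} (+1)
per-site changes: [3, 3, 3]; total = 9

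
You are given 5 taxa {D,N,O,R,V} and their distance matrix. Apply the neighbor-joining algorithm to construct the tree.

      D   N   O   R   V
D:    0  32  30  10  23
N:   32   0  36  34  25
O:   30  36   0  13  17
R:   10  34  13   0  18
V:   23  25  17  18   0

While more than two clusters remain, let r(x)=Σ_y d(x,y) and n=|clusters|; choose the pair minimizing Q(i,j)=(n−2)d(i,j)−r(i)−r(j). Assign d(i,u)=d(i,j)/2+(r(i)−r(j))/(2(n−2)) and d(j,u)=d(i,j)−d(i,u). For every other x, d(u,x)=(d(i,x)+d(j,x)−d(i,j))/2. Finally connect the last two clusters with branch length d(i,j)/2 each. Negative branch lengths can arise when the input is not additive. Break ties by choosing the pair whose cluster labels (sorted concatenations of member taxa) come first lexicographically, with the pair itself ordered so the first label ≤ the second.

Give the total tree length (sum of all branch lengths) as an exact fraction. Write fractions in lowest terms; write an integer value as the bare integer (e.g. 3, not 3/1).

step 1: merge (D,R) at d=10, Q=-140; branch lengths D→25/3, R→5/3; new cluster DR
  updated: d(DR,N)=28, d(DR,O)=33/2, d(DR,V)=31/2
step 2: merge (DR,O) at d=33/2, Q=-193/2; branch lengths DR→47/8, O→85/8; new cluster DOR
  updated: d(DOR,N)=95/4, d(DOR,V)=8
step 3: merge (DOR,N) at d=95/4, Q=-227/4; branch lengths DOR→27/8, N→163/8; new cluster DNOR
  updated: d(DNOR,V)=37/8
step 4: merge (DNOR,V) at d=37/8; branch lengths DNOR→37/16, V→37/16; new cluster DNORV
final tree: ((((D:25/3,R:5/3):47/8,O:85/8):27/8,N:163/8):37/16,V:37/16)
total length: 439/8

439/8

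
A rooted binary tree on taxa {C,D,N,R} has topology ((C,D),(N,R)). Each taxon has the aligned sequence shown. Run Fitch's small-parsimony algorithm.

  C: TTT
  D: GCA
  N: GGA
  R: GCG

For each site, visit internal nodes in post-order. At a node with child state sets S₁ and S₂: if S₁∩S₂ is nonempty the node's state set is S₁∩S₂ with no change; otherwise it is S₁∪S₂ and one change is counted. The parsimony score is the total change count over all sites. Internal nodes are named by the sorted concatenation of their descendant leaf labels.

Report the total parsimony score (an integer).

5

site 0, node CD: C={T} ∪ D={G} → {G,T} (+1)
site 0, node NR: N={G} ∩ R={G} → {G} (+0)
site 0, node CDNR: CD={G,T} ∩ NR={G} → {G} (+0)
site 1, node CD: C={T} ∪ D={C} → {C,T} (+1)
site 1, node NR: N={G} ∪ R={C} → {C,G} (+1)
site 1, node CDNR: CD={C,T} ∩ NR={C,G} → {C} (+0)
site 2, node CD: C={T} ∪ D={A} → {A,T} (+1)
site 2, node NR: N={A} ∪ R={G} → {A,G} (+1)
site 2, node CDNR: CD={A,T} ∩ NR={A,G} → {A} (+0)
per-site changes: [1, 2, 2]; total = 5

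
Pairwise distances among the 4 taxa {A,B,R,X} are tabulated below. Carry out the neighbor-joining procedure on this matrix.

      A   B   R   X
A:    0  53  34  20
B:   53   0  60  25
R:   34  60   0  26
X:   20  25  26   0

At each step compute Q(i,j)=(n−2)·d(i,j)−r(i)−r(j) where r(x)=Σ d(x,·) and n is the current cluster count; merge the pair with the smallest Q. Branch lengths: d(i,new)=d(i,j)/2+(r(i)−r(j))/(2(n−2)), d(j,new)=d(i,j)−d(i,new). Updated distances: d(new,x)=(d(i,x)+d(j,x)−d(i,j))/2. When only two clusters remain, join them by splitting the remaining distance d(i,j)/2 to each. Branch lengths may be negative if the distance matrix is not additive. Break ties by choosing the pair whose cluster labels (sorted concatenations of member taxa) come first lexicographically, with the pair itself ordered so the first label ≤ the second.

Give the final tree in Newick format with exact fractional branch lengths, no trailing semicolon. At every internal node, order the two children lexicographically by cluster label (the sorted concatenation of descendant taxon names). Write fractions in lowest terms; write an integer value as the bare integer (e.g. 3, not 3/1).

(((A:55/4,R:81/4):41/4,B:117/4):-17/8,X:-17/8)

iteration 1: select A,R (d=34, Q=-159); attach at lengths (55/4, 81/4); label the merged cluster AR
  updated: d(AR,B)=79/2, d(AR,X)=6
iteration 2: select AR,B (d=79/2, Q=-141/2); attach at lengths (41/4, 117/4); label the merged cluster ABR
  updated: d(ABR,X)=-17/4
iteration 3: select ABR,X (d=-17/4); attach at lengths (-17/8, -17/8); label the merged cluster ABRX
final tree: (((A:55/4,R:81/4):41/4,B:117/4):-17/8,X:-17/8)
total length: 277/4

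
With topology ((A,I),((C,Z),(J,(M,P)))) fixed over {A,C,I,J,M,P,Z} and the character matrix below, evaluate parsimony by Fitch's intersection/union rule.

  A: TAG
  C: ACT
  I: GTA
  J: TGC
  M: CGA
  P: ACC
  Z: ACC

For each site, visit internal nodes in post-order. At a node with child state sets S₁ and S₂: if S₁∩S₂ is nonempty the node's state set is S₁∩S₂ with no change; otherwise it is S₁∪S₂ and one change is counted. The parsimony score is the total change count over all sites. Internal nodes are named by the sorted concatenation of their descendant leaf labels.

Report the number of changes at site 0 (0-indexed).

[col 0] AI: children A:{T}, I:{G} ∪→ {G,T}; cost 1
[col 0] CZ: children C:{A}, Z:{A} ∩→ {A}; cost 0
[col 0] MP: children M:{C}, P:{A} ∪→ {A,C}; cost 1
[col 0] JMP: children J:{T}, MP:{A,C} ∪→ {A,C,T}; cost 1
[col 0] CJMPZ: children CZ:{A}, JMP:{A,C,T} ∩→ {A}; cost 0
[col 0] ACIJMPZ: children AI:{G,T}, CJMPZ:{A} ∪→ {A,G,T}; cost 1
[col 1] AI: children A:{A}, I:{T} ∪→ {A,T}; cost 1
[col 1] CZ: children C:{C}, Z:{C} ∩→ {C}; cost 0
[col 1] MP: children M:{G}, P:{C} ∪→ {C,G}; cost 1
[col 1] JMP: children J:{G}, MP:{C,G} ∩→ {G}; cost 0
[col 1] CJMPZ: children CZ:{C}, JMP:{G} ∪→ {C,G}; cost 1
[col 1] ACIJMPZ: children AI:{A,T}, CJMPZ:{C,G} ∪→ {A,C,G,T}; cost 1
[col 2] AI: children A:{G}, I:{A} ∪→ {A,G}; cost 1
[col 2] CZ: children C:{T}, Z:{C} ∪→ {C,T}; cost 1
[col 2] MP: children M:{A}, P:{C} ∪→ {A,C}; cost 1
[col 2] JMP: children J:{C}, MP:{A,C} ∩→ {C}; cost 0
[col 2] CJMPZ: children CZ:{C,T}, JMP:{C} ∩→ {C}; cost 0
[col 2] ACIJMPZ: children AI:{A,G}, CJMPZ:{C} ∪→ {A,C,G}; cost 1
per-site changes: [4, 4, 4]; total = 12

4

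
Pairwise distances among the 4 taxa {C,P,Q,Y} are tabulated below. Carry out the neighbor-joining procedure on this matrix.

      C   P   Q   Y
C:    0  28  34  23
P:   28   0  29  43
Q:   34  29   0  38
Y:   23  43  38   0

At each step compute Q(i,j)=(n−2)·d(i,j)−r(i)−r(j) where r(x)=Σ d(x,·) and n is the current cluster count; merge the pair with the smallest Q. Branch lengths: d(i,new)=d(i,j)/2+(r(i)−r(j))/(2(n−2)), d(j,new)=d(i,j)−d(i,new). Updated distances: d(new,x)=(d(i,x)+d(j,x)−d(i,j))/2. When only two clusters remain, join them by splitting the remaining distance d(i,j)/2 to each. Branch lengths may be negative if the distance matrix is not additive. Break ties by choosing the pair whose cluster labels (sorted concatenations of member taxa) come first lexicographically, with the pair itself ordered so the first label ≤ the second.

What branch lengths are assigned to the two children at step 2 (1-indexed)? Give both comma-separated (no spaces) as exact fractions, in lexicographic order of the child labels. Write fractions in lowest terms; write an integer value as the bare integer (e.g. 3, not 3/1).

step 1: merge (C,Y) at d=23, Q=-143; branch lengths C→27/4, Y→65/4; new cluster CY
  updated: d(CY,P)=24, d(CY,Q)=49/2
step 2: merge (CY,P) at d=24, Q=-155/2; branch lengths CY→39/4, P→57/4; new cluster CPY
  updated: d(CPY,Q)=59/4
step 3: merge (CPY,Q) at d=59/4; branch lengths CPY→59/8, Q→59/8; new cluster CPQY
final tree: (((C:27/4,Y:65/4):39/4,P:57/4):59/8,Q:59/8)
total length: 247/4

39/4,57/4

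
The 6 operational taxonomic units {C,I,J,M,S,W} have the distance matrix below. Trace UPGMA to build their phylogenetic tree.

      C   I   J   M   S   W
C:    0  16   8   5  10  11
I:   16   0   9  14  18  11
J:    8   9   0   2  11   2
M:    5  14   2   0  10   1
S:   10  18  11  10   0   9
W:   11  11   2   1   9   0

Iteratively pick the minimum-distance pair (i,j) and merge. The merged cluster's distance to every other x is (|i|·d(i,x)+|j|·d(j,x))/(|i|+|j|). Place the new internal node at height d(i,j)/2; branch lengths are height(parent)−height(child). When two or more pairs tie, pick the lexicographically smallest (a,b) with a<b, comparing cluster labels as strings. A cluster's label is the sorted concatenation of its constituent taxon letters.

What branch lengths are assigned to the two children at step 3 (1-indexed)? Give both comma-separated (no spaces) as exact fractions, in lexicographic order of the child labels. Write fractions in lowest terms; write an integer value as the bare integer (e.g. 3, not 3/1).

4,3

1. join M+W (d=1) ⇒ MW; edges |M|=1/2, |W|=1/2
  updated: d(C,MW)=8, d(I,MW)=25/2, d(J,MW)=2, d(MW,S)=19/2
2. join J+MW (d=2) ⇒ JMW; edges |J|=1, |MW|=1/2
  updated: d(C,JMW)=8, d(I,JMW)=34/3, d(JMW,S)=10
3. join C+JMW (d=8) ⇒ CJMW; edges |C|=4, |JMW|=3
  updated: d(CJMW,I)=25/2, d(CJMW,S)=10
4. join CJMW+S (d=10) ⇒ CJMSW; edges |CJMW|=1, |S|=5
  updated: d(CJMSW,I)=68/5
5. join CJMSW+I (d=68/5) ⇒ CIJMSW; edges |CJMSW|=9/5, |I|=34/5
final tree: (((C:4,(J:1,(M:1/2,W:1/2):1/2):3):1,S:5):9/5,I:34/5)
total length: 241/10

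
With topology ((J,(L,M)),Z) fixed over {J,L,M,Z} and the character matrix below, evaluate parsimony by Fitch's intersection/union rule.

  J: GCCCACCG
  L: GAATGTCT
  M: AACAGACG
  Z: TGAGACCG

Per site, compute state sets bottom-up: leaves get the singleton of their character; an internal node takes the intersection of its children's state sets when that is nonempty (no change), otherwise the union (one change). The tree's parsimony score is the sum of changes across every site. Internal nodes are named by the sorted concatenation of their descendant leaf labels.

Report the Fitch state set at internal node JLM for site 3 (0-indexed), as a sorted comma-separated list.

LM@0: {G} ∪ {A} = {A,G} (union, +1)
JLM@0: {G} ∩ {A,G} = {G} (intersection, +0)
JLMZ@0: {G} ∪ {T} = {G,T} (union, +1)
LM@1: {A} ∩ {A} = {A} (intersection, +0)
JLM@1: {C} ∪ {A} = {A,C} (union, +1)
JLMZ@1: {A,C} ∪ {G} = {A,C,G} (union, +1)
LM@2: {A} ∪ {C} = {A,C} (union, +1)
JLM@2: {C} ∩ {A,C} = {C} (intersection, +0)
JLMZ@2: {C} ∪ {A} = {A,C} (union, +1)
LM@3: {T} ∪ {A} = {A,T} (union, +1)
JLM@3: {C} ∪ {A,T} = {A,C,T} (union, +1)
JLMZ@3: {A,C,T} ∪ {G} = {A,C,G,T} (union, +1)
LM@4: {G} ∩ {G} = {G} (intersection, +0)
JLM@4: {A} ∪ {G} = {A,G} (union, +1)
JLMZ@4: {A,G} ∩ {A} = {A} (intersection, +0)
LM@5: {T} ∪ {A} = {A,T} (union, +1)
JLM@5: {C} ∪ {A,T} = {A,C,T} (union, +1)
JLMZ@5: {A,C,T} ∩ {C} = {C} (intersection, +0)
LM@6: {C} ∩ {C} = {C} (intersection, +0)
JLM@6: {C} ∩ {C} = {C} (intersection, +0)
JLMZ@6: {C} ∩ {C} = {C} (intersection, +0)
LM@7: {T} ∪ {G} = {G,T} (union, +1)
JLM@7: {G} ∩ {G,T} = {G} (intersection, +0)
JLMZ@7: {G} ∩ {G} = {G} (intersection, +0)
per-site changes: [2, 2, 2, 3, 1, 2, 0, 1]; total = 13

A,C,T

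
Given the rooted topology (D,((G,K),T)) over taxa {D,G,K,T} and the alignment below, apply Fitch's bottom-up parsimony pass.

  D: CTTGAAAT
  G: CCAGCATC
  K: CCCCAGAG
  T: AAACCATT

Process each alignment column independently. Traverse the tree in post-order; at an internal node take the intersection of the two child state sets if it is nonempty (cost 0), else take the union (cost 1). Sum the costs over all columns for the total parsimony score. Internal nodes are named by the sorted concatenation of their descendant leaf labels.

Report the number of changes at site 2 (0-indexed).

GK@0: {C} ∩ {C} = {C} (intersection, +0)
GKT@0: {C} ∪ {A} = {A,C} (union, +1)
DGKT@0: {C} ∩ {A,C} = {C} (intersection, +0)
GK@1: {C} ∩ {C} = {C} (intersection, +0)
GKT@1: {C} ∪ {A} = {A,C} (union, +1)
DGKT@1: {T} ∪ {A,C} = {A,C,T} (union, +1)
GK@2: {A} ∪ {C} = {A,C} (union, +1)
GKT@2: {A,C} ∩ {A} = {A} (intersection, +0)
DGKT@2: {T} ∪ {A} = {A,T} (union, +1)
GK@3: {G} ∪ {C} = {C,G} (union, +1)
GKT@3: {C,G} ∩ {C} = {C} (intersection, +0)
DGKT@3: {G} ∪ {C} = {C,G} (union, +1)
GK@4: {C} ∪ {A} = {A,C} (union, +1)
GKT@4: {A,C} ∩ {C} = {C} (intersection, +0)
DGKT@4: {A} ∪ {C} = {A,C} (union, +1)
GK@5: {A} ∪ {G} = {A,G} (union, +1)
GKT@5: {A,G} ∩ {A} = {A} (intersection, +0)
DGKT@5: {A} ∩ {A} = {A} (intersection, +0)
GK@6: {T} ∪ {A} = {A,T} (union, +1)
GKT@6: {A,T} ∩ {T} = {T} (intersection, +0)
DGKT@6: {A} ∪ {T} = {A,T} (union, +1)
GK@7: {C} ∪ {G} = {C,G} (union, +1)
GKT@7: {C,G} ∪ {T} = {C,G,T} (union, +1)
DGKT@7: {T} ∩ {C,G,T} = {T} (intersection, +0)
per-site changes: [1, 2, 2, 2, 2, 1, 2, 2]; total = 14

2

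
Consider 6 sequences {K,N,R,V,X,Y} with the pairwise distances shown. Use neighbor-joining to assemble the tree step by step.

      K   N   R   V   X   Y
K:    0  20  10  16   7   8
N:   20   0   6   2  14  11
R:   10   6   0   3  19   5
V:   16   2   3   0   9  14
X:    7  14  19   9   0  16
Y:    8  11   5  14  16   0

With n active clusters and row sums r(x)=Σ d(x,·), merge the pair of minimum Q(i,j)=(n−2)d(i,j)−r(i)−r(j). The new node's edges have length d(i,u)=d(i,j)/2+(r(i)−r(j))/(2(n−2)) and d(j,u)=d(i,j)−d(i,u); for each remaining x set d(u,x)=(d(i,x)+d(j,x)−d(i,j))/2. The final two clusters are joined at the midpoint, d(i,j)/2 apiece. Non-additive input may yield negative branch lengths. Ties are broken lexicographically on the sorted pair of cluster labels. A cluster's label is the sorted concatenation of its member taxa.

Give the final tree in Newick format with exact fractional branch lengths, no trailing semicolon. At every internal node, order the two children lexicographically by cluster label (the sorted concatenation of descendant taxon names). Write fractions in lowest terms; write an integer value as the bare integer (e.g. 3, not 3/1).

step 1: merge (K,X) at d=7, Q=-98; branch lengths K→3, X→4; new cluster KX
  updated: d(KX,N)=27/2, d(KX,R)=11, d(KX,V)=9, d(KX,Y)=17/2
step 2: merge (KX,Y) at d=17/2, Q=-55; branch lengths KX→29/6, Y→11/3; new cluster KXY
  updated: d(KXY,N)=8, d(KXY,R)=15/4, d(KXY,V)=29/4
step 3: merge (KXY,R) at d=15/4, Q=-97/4; branch lengths KXY→55/16, R→5/16; new cluster KRXY
  updated: d(KRXY,N)=41/8, d(KRXY,V)=13/4
step 4: merge (KRXY,N) at d=41/8, Q=-83/8; branch lengths KRXY→51/16, N→31/16; new cluster KNRXY
  updated: d(KNRXY,V)=1/16
step 5: merge (KNRXY,V) at d=1/16; branch lengths KNRXY→1/32, V→1/32; new cluster KNRVXY
final tree: (((((K:3,X:4):29/6,Y:11/3):55/16,R:5/16):51/16,N:31/16):1/32,V:1/32)
total length: 391/16

(((((K:3,X:4):29/6,Y:11/3):55/16,R:5/16):51/16,N:31/16):1/32,V:1/32)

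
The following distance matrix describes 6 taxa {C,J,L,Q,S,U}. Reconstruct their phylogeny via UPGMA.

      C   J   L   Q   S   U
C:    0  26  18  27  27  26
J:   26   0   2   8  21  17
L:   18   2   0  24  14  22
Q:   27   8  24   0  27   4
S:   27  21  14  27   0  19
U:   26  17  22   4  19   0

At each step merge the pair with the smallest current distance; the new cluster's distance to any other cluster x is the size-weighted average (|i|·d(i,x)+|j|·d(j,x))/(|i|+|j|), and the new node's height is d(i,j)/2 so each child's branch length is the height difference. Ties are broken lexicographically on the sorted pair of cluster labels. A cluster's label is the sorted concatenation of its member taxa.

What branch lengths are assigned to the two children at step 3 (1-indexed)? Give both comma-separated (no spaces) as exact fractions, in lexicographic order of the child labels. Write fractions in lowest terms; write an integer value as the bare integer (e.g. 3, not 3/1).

31/4,35/4

iteration 1: select J,L (d=2); attach at lengths (1, 1); label the merged cluster JL
  updated: d(C,JL)=22, d(JL,Q)=16, d(JL,S)=35/2, d(JL,U)=39/2
iteration 2: select Q,U (d=4); attach at lengths (2, 2); label the merged cluster QU
  updated: d(C,QU)=53/2, d(JL,QU)=71/4, d(QU,S)=23
iteration 3: select JL,S (d=35/2); attach at lengths (31/4, 35/4); label the merged cluster JLS
  updated: d(C,JLS)=71/3, d(JLS,QU)=39/2
iteration 4: select JLS,QU (d=39/2); attach at lengths (1, 31/4); label the merged cluster JLQSU
  updated: d(C,JLQSU)=124/5
iteration 5: select C,JLQSU (d=124/5); attach at lengths (62/5, 53/20); label the merged cluster CJLQSU
final tree: (C:62/5,(((J:1,L:1):31/4,S:35/4):1,(Q:2,U:2):31/4):53/20)
total length: 463/10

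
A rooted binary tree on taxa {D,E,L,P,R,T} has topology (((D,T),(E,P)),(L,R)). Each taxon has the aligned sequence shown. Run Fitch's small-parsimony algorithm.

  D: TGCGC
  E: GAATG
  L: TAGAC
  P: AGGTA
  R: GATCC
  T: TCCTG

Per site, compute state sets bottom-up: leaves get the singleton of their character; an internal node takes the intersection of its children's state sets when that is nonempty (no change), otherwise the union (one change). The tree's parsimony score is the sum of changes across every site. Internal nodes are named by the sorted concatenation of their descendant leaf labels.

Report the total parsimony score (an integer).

15

[col 0] DT: children D:{T}, T:{T} ∩→ {T}; cost 0
[col 0] EP: children E:{G}, P:{A} ∪→ {A,G}; cost 1
[col 0] DEPT: children DT:{T}, EP:{A,G} ∪→ {A,G,T}; cost 1
[col 0] LR: children L:{T}, R:{G} ∪→ {G,T}; cost 1
[col 0] DELPRT: children DEPT:{A,G,T}, LR:{G,T} ∩→ {G,T}; cost 0
[col 1] DT: children D:{G}, T:{C} ∪→ {C,G}; cost 1
[col 1] EP: children E:{A}, P:{G} ∪→ {A,G}; cost 1
[col 1] DEPT: children DT:{C,G}, EP:{A,G} ∩→ {G}; cost 0
[col 1] LR: children L:{A}, R:{A} ∩→ {A}; cost 0
[col 1] DELPRT: children DEPT:{G}, LR:{A} ∪→ {A,G}; cost 1
[col 2] DT: children D:{C}, T:{C} ∩→ {C}; cost 0
[col 2] EP: children E:{A}, P:{G} ∪→ {A,G}; cost 1
[col 2] DEPT: children DT:{C}, EP:{A,G} ∪→ {A,C,G}; cost 1
[col 2] LR: children L:{G}, R:{T} ∪→ {G,T}; cost 1
[col 2] DELPRT: children DEPT:{A,C,G}, LR:{G,T} ∩→ {G}; cost 0
[col 3] DT: children D:{G}, T:{T} ∪→ {G,T}; cost 1
[col 3] EP: children E:{T}, P:{T} ∩→ {T}; cost 0
[col 3] DEPT: children DT:{G,T}, EP:{T} ∩→ {T}; cost 0
[col 3] LR: children L:{A}, R:{C} ∪→ {A,C}; cost 1
[col 3] DELPRT: children DEPT:{T}, LR:{A,C} ∪→ {A,C,T}; cost 1
[col 4] DT: children D:{C}, T:{G} ∪→ {C,G}; cost 1
[col 4] EP: children E:{G}, P:{A} ∪→ {A,G}; cost 1
[col 4] DEPT: children DT:{C,G}, EP:{A,G} ∩→ {G}; cost 0
[col 4] LR: children L:{C}, R:{C} ∩→ {C}; cost 0
[col 4] DELPRT: children DEPT:{G}, LR:{C} ∪→ {C,G}; cost 1
per-site changes: [3, 3, 3, 3, 3]; total = 15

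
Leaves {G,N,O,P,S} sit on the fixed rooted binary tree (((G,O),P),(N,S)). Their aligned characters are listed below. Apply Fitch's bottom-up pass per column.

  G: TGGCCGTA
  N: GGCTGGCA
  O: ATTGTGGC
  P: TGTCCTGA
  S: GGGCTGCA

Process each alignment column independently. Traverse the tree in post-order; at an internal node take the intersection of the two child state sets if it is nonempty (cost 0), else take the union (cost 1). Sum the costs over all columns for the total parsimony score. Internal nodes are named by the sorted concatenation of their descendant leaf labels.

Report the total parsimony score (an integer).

site 0, node GO: G={T} ∪ O={A} → {A,T} (+1)
site 0, node GOP: GO={A,T} ∩ P={T} → {T} (+0)
site 0, node NS: N={G} ∩ S={G} → {G} (+0)
site 0, node GNOPS: GOP={T} ∪ NS={G} → {G,T} (+1)
site 1, node GO: G={G} ∪ O={T} → {G,T} (+1)
site 1, node GOP: GO={G,T} ∩ P={G} → {G} (+0)
site 1, node NS: N={G} ∩ S={G} → {G} (+0)
site 1, node GNOPS: GOP={G} ∩ NS={G} → {G} (+0)
site 2, node GO: G={G} ∪ O={T} → {G,T} (+1)
site 2, node GOP: GO={G,T} ∩ P={T} → {T} (+0)
site 2, node NS: N={C} ∪ S={G} → {C,G} (+1)
site 2, node GNOPS: GOP={T} ∪ NS={C,G} → {C,G,T} (+1)
site 3, node GO: G={C} ∪ O={G} → {C,G} (+1)
site 3, node GOP: GO={C,G} ∩ P={C} → {C} (+0)
site 3, node NS: N={T} ∪ S={C} → {C,T} (+1)
site 3, node GNOPS: GOP={C} ∩ NS={C,T} → {C} (+0)
site 4, node GO: G={C} ∪ O={T} → {C,T} (+1)
site 4, node GOP: GO={C,T} ∩ P={C} → {C} (+0)
site 4, node NS: N={G} ∪ S={T} → {G,T} (+1)
site 4, node GNOPS: GOP={C} ∪ NS={G,T} → {C,G,T} (+1)
site 5, node GO: G={G} ∩ O={G} → {G} (+0)
site 5, node GOP: GO={G} ∪ P={T} → {G,T} (+1)
site 5, node NS: N={G} ∩ S={G} → {G} (+0)
site 5, node GNOPS: GOP={G,T} ∩ NS={G} → {G} (+0)
site 6, node GO: G={T} ∪ O={G} → {G,T} (+1)
site 6, node GOP: GO={G,T} ∩ P={G} → {G} (+0)
site 6, node NS: N={C} ∩ S={C} → {C} (+0)
site 6, node GNOPS: GOP={G} ∪ NS={C} → {C,G} (+1)
site 7, node GO: G={A} ∪ O={C} → {A,C} (+1)
site 7, node GOP: GO={A,C} ∩ P={A} → {A} (+0)
site 7, node NS: N={A} ∩ S={A} → {A} (+0)
site 7, node GNOPS: GOP={A} ∩ NS={A} → {A} (+0)
per-site changes: [2, 1, 3, 2, 3, 1, 2, 1]; total = 15

15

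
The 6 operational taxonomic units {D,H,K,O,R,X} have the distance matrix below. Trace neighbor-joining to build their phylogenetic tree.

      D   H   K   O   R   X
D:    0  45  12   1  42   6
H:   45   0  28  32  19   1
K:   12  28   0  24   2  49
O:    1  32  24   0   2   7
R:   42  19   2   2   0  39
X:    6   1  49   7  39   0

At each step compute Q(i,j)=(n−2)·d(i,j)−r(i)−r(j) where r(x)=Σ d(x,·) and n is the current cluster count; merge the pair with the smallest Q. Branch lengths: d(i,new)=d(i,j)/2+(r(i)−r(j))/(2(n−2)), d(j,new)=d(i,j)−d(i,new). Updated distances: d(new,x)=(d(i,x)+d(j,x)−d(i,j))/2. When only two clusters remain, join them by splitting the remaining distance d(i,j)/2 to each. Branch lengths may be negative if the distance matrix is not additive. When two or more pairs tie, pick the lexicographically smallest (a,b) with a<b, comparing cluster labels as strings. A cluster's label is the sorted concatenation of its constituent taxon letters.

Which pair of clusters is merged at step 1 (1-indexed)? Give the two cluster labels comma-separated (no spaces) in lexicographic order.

iteration 1: select H,X (d=1, Q=-223); attach at lengths (27/8, -19/8); label the merged cluster HX
  updated: d(D,HX)=25, d(HX,K)=38, d(HX,O)=19, d(HX,R)=57/2
iteration 2: select K,R (d=2, Q=-289/2); attach at lengths (5/4, 3/4); label the merged cluster KR
  updated: d(D,KR)=26, d(HX,KR)=129/4, d(KR,O)=12
iteration 3: select D,O (d=1, Q=-82); attach at lengths (11/2, -9/2); label the merged cluster DO
  updated: d(DO,HX)=43/2, d(DO,KR)=37/2
iteration 4: select DO,HX (d=43/2, Q=-289/4); attach at lengths (31/8, 141/8); label the merged cluster DHOX
  updated: d(DHOX,KR)=117/8
iteration 5: select DHOX,KR (d=117/8); attach at lengths (117/16, 117/16); label the merged cluster DHKORX
final tree: (((D:11/2,O:-9/2):31/8,(H:27/8,X:-19/8):141/8):117/16,(K:5/4,R:3/4):117/16)
total length: 321/8

H,X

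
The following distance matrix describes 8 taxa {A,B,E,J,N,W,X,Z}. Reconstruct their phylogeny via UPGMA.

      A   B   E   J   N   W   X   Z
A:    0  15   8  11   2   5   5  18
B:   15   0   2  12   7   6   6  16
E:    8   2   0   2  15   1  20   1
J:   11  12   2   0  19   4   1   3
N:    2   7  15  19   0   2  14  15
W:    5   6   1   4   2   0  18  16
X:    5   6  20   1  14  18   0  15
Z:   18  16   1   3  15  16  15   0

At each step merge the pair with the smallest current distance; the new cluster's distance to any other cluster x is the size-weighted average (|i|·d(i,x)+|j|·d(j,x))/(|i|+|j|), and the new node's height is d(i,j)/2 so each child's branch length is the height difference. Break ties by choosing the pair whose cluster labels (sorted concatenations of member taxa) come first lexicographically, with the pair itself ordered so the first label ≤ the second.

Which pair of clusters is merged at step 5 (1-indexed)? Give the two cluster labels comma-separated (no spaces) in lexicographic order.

1. join E+W (d=1) ⇒ EW; edges |E|=1/2, |W|=1/2
  updated: d(A,EW)=13/2, d(B,EW)=4, d(EW,J)=3, d(EW,N)=17/2, d(EW,X)=19, d(EW,Z)=17/2
2. join J+X (d=1) ⇒ JX; edges |J|=1/2, |X|=1/2
  updated: d(A,JX)=8, d(B,JX)=9, d(EW,JX)=11, d(JX,N)=33/2, d(JX,Z)=9
3. join A+N (d=2) ⇒ AN; edges |A|=1, |N|=1
  updated: d(AN,B)=11, d(AN,EW)=15/2, d(AN,JX)=49/4, d(AN,Z)=33/2
4. join B+EW (d=4) ⇒ BEW; edges |B|=2, |EW|=3/2
  updated: d(AN,BEW)=26/3, d(BEW,JX)=31/3, d(BEW,Z)=11
5. join AN+BEW (d=26/3) ⇒ ABENW; edges |AN|=10/3, |BEW|=7/3
  updated: d(ABENW,JX)=111/10, d(ABENW,Z)=66/5
6. join JX+Z (d=9) ⇒ JXZ; edges |JX|=4, |Z|=9/2
  updated: d(ABENW,JXZ)=59/5
7. join ABENW+JXZ (d=59/5) ⇒ ABEJNWXZ; edges |ABENW|=47/30, |JXZ|=7/5
final tree: (((A:1,N:1):10/3,(B:2,(E:1/2,W:1/2):3/2):7/3):47/30,((J:1/2,X:1/2):4,Z:9/2):7/5)
total length: 739/30

AN,BEW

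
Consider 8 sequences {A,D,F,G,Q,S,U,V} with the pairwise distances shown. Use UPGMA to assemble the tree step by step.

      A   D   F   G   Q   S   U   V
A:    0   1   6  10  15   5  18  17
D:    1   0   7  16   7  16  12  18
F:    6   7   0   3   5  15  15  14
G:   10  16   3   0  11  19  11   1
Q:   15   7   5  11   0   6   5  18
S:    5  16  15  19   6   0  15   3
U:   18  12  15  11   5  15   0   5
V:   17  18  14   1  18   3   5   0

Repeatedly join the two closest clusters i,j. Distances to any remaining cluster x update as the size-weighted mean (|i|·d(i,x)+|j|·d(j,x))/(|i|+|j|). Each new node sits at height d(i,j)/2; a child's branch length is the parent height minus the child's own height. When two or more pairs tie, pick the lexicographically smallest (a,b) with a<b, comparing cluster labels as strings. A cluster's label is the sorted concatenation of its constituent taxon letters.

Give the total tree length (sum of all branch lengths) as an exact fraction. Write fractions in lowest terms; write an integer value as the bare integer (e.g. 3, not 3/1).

3607/120

step 1: merge (A,D) at d=1; branch lengths A→1/2, D→1/2; new cluster AD
  updated: d(AD,F)=13/2, d(AD,G)=13, d(AD,Q)=11, d(AD,S)=21/2, d(AD,U)=15, d(AD,V)=35/2
step 2: merge (G,V) at d=1; branch lengths G→1/2, V→1/2; new cluster GV
  updated: d(AD,GV)=61/4, d(F,GV)=17/2, d(GV,Q)=29/2, d(GV,S)=11, d(GV,U)=8
step 3: merge (F,Q) at d=5; branch lengths F→5/2, Q→5/2; new cluster FQ
  updated: d(AD,FQ)=35/4, d(FQ,GV)=23/2, d(FQ,S)=21/2, d(FQ,U)=10
step 4: merge (GV,U) at d=8; branch lengths GV→7/2, U→4; new cluster GUV
  updated: d(AD,GUV)=91/6, d(FQ,GUV)=11, d(GUV,S)=37/3
step 5: merge (AD,FQ) at d=35/4; branch lengths AD→31/8, FQ→15/8; new cluster ADFQ
  updated: d(ADFQ,GUV)=157/12, d(ADFQ,S)=21/2
step 6: merge (ADFQ,S) at d=21/2; branch lengths ADFQ→7/8, S→21/4; new cluster ADFQS
  updated: d(ADFQS,GUV)=194/15
step 7: merge (ADFQS,GUV) at d=194/15; branch lengths ADFQS→73/60, GUV→37/15; new cluster ADFGQSUV
final tree: ((((A:1/2,D:1/2):31/8,(F:5/2,Q:5/2):15/8):7/8,S:21/4):73/60,((G:1/2,V:1/2):7/2,U:4):37/15)
total length: 3607/120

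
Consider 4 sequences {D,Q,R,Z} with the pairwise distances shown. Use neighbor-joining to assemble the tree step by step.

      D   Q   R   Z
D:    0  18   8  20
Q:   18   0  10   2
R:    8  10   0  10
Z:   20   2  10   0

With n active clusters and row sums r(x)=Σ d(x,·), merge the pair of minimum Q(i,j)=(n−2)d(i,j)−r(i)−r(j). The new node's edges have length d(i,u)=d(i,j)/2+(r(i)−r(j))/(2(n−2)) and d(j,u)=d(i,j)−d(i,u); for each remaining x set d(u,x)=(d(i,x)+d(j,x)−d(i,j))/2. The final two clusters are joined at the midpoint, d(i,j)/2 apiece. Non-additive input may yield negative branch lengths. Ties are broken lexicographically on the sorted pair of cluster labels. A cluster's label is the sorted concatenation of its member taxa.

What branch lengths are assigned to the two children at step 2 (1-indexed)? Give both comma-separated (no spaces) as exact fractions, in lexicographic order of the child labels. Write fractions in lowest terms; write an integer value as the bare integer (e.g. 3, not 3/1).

19/2,1/2

1. join D+R (d=8, Q=-58) ⇒ DR; edges |D|=17/2, |R|=-1/2
  updated: d(DR,Q)=10, d(DR,Z)=11
2. join DR+Q (d=10, Q=-23) ⇒ DQR; edges |DR|=19/2, |Q|=1/2
  updated: d(DQR,Z)=3/2
3. join DQR+Z (d=3/2) ⇒ DQRZ; edges |DQR|=3/4, |Z|=3/4
final tree: (((D:17/2,R:-1/2):19/2,Q:1/2):3/4,Z:3/4)
total length: 39/2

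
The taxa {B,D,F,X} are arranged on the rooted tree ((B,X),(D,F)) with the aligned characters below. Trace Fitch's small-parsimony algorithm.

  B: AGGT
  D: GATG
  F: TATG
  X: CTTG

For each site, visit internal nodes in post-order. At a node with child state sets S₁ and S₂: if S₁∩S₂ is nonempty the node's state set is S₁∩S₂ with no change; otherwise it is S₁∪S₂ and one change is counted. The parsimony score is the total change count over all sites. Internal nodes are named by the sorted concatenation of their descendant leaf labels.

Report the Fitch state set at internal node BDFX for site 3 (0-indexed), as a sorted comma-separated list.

G

BX@0: {A} ∪ {C} = {A,C} (union, +1)
DF@0: {G} ∪ {T} = {G,T} (union, +1)
BDFX@0: {A,C} ∪ {G,T} = {A,C,G,T} (union, +1)
BX@1: {G} ∪ {T} = {G,T} (union, +1)
DF@1: {A} ∩ {A} = {A} (intersection, +0)
BDFX@1: {G,T} ∪ {A} = {A,G,T} (union, +1)
BX@2: {G} ∪ {T} = {G,T} (union, +1)
DF@2: {T} ∩ {T} = {T} (intersection, +0)
BDFX@2: {G,T} ∩ {T} = {T} (intersection, +0)
BX@3: {T} ∪ {G} = {G,T} (union, +1)
DF@3: {G} ∩ {G} = {G} (intersection, +0)
BDFX@3: {G,T} ∩ {G} = {G} (intersection, +0)
per-site changes: [3, 2, 1, 1]; total = 7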